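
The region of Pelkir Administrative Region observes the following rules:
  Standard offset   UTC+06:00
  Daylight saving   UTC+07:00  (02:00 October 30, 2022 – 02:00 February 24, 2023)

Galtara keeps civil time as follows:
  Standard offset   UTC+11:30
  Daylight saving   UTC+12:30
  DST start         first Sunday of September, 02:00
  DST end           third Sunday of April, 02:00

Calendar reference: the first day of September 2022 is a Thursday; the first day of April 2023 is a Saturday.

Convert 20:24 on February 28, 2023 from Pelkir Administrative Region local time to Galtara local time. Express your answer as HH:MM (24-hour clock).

February 28, 2023 does not fall between 30 October 2022 and 24 February 2023, so daylight saving is not in effect and Pelkir Administrative Region is at UTC+06:00.
20:24 Pelkir Administrative Region − 6h = 14:24 UTC.
1 September 2022 is a Thursday, so the first Sunday is September 4.
1 April 2023 is a Saturday, so the first Sunday is April 2 and the third is April 16.
At the standard offset (UTC+11:30), 14:24 UTC + 11h30m = 01:54 Galtara standard time (rolling into the next day, 1 March 2023).
The standard-time date in Galtara, March 1, 2023, lies within the daylight-saving period (4 September 2022 – 16 April 2023), so Galtara is on daylight time, UTC+12:30.
14:24 UTC + 12h30m = 02:54 Galtara (rolling into the next day, 1 March 2023).

02:54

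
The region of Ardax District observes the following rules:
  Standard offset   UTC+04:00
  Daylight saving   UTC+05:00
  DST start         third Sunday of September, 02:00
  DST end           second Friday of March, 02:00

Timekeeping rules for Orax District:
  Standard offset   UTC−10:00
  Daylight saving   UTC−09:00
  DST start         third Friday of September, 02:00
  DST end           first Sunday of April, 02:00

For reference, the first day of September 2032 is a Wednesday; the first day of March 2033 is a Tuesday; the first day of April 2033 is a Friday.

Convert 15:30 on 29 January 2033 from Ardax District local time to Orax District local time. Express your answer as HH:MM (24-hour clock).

1 September 2032 is a Wednesday, so the first Sunday is September 5 and the third is September 19.
1 March 2033 is a Tuesday, so the first Friday is March 4 and the second is March 11.
Daylight saving runs 19 September 2032 – 11 March 2033; 29 January 2033 is inside that window, so Ardax District is at UTC+05:00.
15:30 Ardax District − 5h = 10:30 UTC.
1 September 2032 is a Wednesday, so the first Friday is September 3 and the third is September 17.
1 April 2033 is a Friday, so the first Sunday is April 3.
At the standard offset (UTC−10:00), 10:30 UTC − 10h = 00:30 Orax District standard time.
The standard-time date in Orax District, 29 January 2033, lies within the daylight-saving period (17 September 2032 – 3 April 2033), so Orax District is on daylight time, UTC−09:00.
10:30 UTC − 9h = 01:30 Orax District.

01:30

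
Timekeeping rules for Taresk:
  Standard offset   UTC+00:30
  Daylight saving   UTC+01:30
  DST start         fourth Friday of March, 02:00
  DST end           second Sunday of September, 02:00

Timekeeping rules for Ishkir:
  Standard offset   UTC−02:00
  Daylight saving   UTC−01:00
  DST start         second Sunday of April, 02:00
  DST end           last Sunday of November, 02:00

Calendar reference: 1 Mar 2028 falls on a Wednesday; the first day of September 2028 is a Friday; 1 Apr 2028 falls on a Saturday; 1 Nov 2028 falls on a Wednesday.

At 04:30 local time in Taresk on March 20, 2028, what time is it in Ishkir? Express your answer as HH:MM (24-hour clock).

1 March 2028 is a Wednesday, so the first Friday is March 3 and the fourth is March 24.
1 September 2028 is a Friday, so the first Sunday is September 3 and the second is September 10.
March 20, 2028 does not fall between 24 March and 10 September, so daylight saving is not in effect and Taresk is at UTC+00:30.
04:30 Taresk − 0h30m = 04:00 UTC.
1 April 2028 is a Saturday, so the first Sunday is April 2 and the second is April 9.
1 November 2028 is a Wednesday, so Sundays fall on 5, 12, 19, 26; the last is November 26.
At the standard offset (UTC−02:00), 04:00 UTC − 2h = 02:00 Ishkir standard time.
Daylight saving runs 9 April – 26 November; the standard-time date in Ishkir, March 20, 2028, is outside that window, so Ishkir is on standard time at UTC−02:00.
04:00 UTC − 2h = 02:00 Ishkir.

02:00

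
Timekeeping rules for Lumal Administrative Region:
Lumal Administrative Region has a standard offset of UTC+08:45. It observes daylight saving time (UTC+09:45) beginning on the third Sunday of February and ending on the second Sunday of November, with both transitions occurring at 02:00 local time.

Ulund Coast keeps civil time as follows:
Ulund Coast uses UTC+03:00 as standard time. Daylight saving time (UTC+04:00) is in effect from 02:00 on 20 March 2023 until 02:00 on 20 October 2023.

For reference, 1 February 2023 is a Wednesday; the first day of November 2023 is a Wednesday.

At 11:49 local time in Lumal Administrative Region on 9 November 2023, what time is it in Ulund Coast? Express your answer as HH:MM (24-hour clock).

1 February 2023 is a Wednesday, so the first Sunday is February 5 and the third is February 19.
1 November 2023 is a Wednesday, so the first Sunday is November 5 and the second is November 12.
Daylight saving runs 19 February – 12 November; 9 November 2023 is inside that window, so Lumal Administrative Region is at UTC+09:45.
11:49 Lumal Administrative Region − 9h45m = 02:04 UTC.
At the standard offset (UTC+03:00), 02:04 UTC + 3h = 05:04 Ulund Coast standard time.
The standard-time date in Ulund Coast, 9 November 2023, is outside the daylight-saving period (20 March – 20 October), so Ulund Coast is on standard time, UTC+03:00.
02:04 UTC + 3h = 05:04 Ulund Coast.

05:04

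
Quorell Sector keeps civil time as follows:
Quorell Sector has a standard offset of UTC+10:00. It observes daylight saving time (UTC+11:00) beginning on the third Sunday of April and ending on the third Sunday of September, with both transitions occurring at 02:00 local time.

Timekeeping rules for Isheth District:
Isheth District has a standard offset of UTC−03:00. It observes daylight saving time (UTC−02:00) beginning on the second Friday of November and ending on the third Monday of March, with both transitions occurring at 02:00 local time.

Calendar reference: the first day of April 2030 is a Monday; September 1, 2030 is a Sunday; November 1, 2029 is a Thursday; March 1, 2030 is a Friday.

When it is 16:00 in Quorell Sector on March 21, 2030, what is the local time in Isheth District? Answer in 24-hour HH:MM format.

03:00

1 April 2030 is a Monday, so the first Sunday is April 7 and the third is April 21.
1 September 2030 is a Sunday, so the first Sunday is September 1 and the third is September 15.
March 21, 2030 does not fall between 21 April and 15 September, so daylight saving is not in effect and Quorell Sector is at UTC+10:00.
16:00 Quorell Sector − 10h = 06:00 UTC.
1 November 2029 is a Thursday, so the first Friday is November 2 and the second is November 9.
1 March 2030 is a Friday, so the first Monday is March 4 and the third is March 18.
At the standard offset (UTC−03:00), 06:00 UTC − 3h = 03:00 Isheth District standard time.
The standard-time date in Isheth District, March 21, 2030, does not fall between 9 November 2029 and 18 March 2030, so daylight saving is not in effect and Isheth District is at UTC−03:00.
06:00 UTC − 3h = 03:00 Isheth District.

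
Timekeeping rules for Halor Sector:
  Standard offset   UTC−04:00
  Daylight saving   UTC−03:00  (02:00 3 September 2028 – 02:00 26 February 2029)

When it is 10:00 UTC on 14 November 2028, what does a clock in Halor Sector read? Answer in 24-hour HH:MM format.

07:00

At the standard offset (UTC−04:00), 10:00 UTC − 4h = 06:00 Halor Sector standard time.
The standard-time date in Halor Sector, 14 November 2028, falls between 3 September 2028 and 26 February 2029, so daylight saving is in effect and Halor Sector is at UTC−03:00.
10:00 UTC − 3h = 07:00 local.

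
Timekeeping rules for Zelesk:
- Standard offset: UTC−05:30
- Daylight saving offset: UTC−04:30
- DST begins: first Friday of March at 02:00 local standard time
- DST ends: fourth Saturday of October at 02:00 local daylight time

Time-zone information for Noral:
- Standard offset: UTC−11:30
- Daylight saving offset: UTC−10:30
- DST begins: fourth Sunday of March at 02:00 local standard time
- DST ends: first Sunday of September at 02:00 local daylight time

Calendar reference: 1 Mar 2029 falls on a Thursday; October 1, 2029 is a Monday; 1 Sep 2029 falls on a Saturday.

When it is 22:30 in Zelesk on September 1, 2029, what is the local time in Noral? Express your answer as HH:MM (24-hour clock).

1 March 2029 is a Thursday, so the first Friday is March 2.
1 October 2029 is a Monday, so the first Saturday is October 6 and the fourth is October 27.
September 1, 2029 lies within the daylight-saving period (2 March – 27 October), so Zelesk is on daylight time, UTC−04:30.
22:30 Zelesk + 4h30m = 03:00 UTC (rolling into the next day, 2 September 2029).
1 March 2029 is a Thursday, so the first Sunday is March 4 and the fourth is March 25.
1 September 2029 is a Saturday, so the first Sunday is September 2.
At the standard offset (UTC−11:30), 03:00 UTC − 11h30m = 15:30 Noral standard time (rolling into the previous day, 1 September 2029).
The standard-time date in Noral, September 1, 2029, falls between 25 March and 2 September, so daylight saving is in effect and Noral is at UTC−10:30.
03:00 UTC − 10h30m = 16:30 Noral (rolling into the previous day, 1 September 2029).

16:30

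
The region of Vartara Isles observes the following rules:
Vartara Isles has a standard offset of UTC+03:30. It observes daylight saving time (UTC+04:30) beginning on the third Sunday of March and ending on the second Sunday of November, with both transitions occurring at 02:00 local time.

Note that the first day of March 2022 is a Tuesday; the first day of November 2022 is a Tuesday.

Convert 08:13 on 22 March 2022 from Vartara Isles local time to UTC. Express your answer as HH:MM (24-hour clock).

03:43

1 March 2022 is a Tuesday, so the first Sunday is March 6 and the third is March 20.
1 November 2022 is a Tuesday, so the first Sunday is November 6 and the second is November 13.
Daylight saving runs 20 March – 13 November; 22 March 2022 is inside that window, so Vartara Isles is at UTC+04:30.
08:13 local − 4h30m = 03:43 UTC.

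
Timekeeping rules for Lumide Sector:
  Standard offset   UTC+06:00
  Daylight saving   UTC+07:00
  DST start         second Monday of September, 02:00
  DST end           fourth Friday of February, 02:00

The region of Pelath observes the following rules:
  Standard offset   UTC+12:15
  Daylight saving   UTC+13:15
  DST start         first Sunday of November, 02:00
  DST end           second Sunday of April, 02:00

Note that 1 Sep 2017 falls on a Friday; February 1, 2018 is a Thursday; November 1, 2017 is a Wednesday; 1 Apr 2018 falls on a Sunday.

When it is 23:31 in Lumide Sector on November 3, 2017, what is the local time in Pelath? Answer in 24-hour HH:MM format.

04:46

1 September 2017 is a Friday, so the first Monday is September 4 and the second is September 11.
1 February 2018 is a Thursday, so the first Friday is February 2 and the fourth is February 23.
Daylight saving runs 11 September 2017 – 23 February 2018; November 3, 2017 is inside that window, so Lumide Sector is at UTC+07:00.
23:31 Lumide Sector − 7h = 16:31 UTC.
1 November 2017 is a Wednesday, so the first Sunday is November 5.
1 April 2018 is a Sunday, so the first Sunday is April 1 and the second is April 8.
At the standard offset (UTC+12:15), 16:31 UTC + 12h15m = 04:46 Pelath standard time (rolling into the next day, 4 November 2017).
The standard-time date in Pelath, November 4, 2017, is outside the daylight-saving period (5 November 2017 – 8 April 2018), so Pelath is on standard time, UTC+12:15.
16:31 UTC + 12h15m = 04:46 Pelath (rolling into the next day, 4 November 2017).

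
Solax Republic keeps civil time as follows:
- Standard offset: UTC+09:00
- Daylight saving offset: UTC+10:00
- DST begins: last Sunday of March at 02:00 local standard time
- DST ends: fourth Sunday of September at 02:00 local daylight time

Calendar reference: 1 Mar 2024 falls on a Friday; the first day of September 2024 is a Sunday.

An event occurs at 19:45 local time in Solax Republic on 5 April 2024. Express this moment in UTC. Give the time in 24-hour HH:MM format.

1 March 2024 is a Friday, so Sundays fall on 3, 10, 17, 24, 31; the last is March 31.
1 September 2024 is a Sunday, so the first Sunday is September 1 and the fourth is September 22.
5 April 2024 falls between 31 March and 22 September, so daylight saving is in effect and Solax Republic is at UTC+10:00.
19:45 local − 10h = 09:45 UTC.

09:45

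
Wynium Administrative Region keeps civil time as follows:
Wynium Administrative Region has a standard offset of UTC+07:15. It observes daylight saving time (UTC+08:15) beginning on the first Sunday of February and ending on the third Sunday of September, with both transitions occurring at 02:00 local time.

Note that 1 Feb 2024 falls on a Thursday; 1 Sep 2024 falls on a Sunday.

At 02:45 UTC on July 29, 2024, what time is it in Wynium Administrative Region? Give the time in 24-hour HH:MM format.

11:00

1 February 2024 is a Thursday, so the first Sunday is February 4.
1 September 2024 is a Sunday, so the first Sunday is September 1 and the third is September 15.
At the standard offset (UTC+07:15), 02:45 UTC + 7h15m = 10:00 Wynium Administrative Region standard time.
The standard-time date in Wynium Administrative Region, July 29, 2024, lies within the daylight-saving period (4 February – 15 September), so Wynium Administrative Region is on daylight time, UTC+08:15.
02:45 UTC + 8h15m = 11:00 local.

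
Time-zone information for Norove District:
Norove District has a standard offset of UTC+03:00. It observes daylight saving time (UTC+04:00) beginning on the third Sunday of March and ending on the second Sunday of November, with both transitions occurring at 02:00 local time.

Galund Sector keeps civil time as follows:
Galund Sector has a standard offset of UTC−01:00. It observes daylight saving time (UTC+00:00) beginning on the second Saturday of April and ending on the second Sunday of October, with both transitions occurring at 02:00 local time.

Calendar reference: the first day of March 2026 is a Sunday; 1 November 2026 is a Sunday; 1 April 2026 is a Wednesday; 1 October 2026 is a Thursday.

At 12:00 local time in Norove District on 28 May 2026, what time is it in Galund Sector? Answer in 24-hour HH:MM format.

1 March 2026 is a Sunday, so the first Sunday is March 1 and the third is March 15.
1 November 2026 is a Sunday, so the first Sunday is November 1 and the second is November 8.
28 May 2026 lies within the daylight-saving period (15 March – 8 November), so Norove District is on daylight time, UTC+04:00.
12:00 Norove District − 4h = 08:00 UTC.
1 April 2026 is a Wednesday, so the first Saturday is April 4 and the second is April 11.
1 October 2026 is a Thursday, so the first Sunday is October 4 and the second is October 11.
At the standard offset (UTC−01:00), 08:00 UTC − 1h = 07:00 Galund Sector standard time.
The standard-time date in Galund Sector, 28 May 2026, lies within the daylight-saving period (11 April – 11 October), so Galund Sector is on daylight time, UTC+00:00.
08:00 UTC + 0h = 08:00 Galund Sector.

08:00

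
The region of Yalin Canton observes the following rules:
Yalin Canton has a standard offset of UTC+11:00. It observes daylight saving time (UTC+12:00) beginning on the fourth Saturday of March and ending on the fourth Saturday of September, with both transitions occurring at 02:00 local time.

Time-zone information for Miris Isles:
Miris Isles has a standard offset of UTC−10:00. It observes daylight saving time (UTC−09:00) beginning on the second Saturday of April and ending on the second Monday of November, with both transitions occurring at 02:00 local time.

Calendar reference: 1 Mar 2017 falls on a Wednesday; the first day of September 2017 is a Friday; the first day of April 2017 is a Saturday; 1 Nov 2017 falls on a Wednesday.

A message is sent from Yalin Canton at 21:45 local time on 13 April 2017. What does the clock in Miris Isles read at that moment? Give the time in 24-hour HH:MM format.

00:45

1 March 2017 is a Wednesday, so the first Saturday is March 4 and the fourth is March 25.
1 September 2017 is a Friday, so the first Saturday is September 2 and the fourth is September 23.
13 April 2017 falls between 25 March and 23 September, so daylight saving is in effect and Yalin Canton is at UTC+12:00.
21:45 Yalin Canton − 12h = 09:45 UTC.
1 April 2017 is a Saturday, so the first Saturday is April 1 and the second is April 8.
1 November 2017 is a Wednesday, so the first Monday is November 6 and the second is November 13.
At the standard offset (UTC−10:00), 09:45 UTC − 10h = 23:45 Miris Isles standard time (rolling into the previous day, 12 April 2017).
The standard-time date in Miris Isles, 12 April 2017, falls between 8 April and 13 November, so daylight saving is in effect and Miris Isles is at UTC−09:00.
09:45 UTC − 9h = 00:45 Miris Isles.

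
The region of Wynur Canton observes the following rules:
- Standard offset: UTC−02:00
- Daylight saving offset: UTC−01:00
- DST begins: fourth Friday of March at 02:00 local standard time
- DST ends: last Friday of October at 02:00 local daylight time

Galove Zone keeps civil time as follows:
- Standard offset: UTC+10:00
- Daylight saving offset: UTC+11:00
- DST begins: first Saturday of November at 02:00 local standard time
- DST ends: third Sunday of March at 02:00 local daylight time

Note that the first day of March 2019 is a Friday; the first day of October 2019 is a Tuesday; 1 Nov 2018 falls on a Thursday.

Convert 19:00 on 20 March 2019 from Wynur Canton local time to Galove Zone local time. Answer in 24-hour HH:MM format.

1 March 2019 is a Friday, so the first Friday is March 1 and the fourth is March 22.
1 October 2019 is a Tuesday, so Fridays fall on 4, 11, 18, 25; the last is October 25.
20 March 2019 does not fall between 22 March and 25 October, so daylight saving is not in effect and Wynur Canton is at UTC−02:00.
19:00 Wynur Canton + 2h = 21:00 UTC.
1 November 2018 is a Thursday, so the first Saturday is November 3.
1 March 2019 is a Friday, so the first Sunday is March 3 and the third is March 17.
At the standard offset (UTC+10:00), 21:00 UTC + 10h = 07:00 Galove Zone standard time (rolling into the next day, 21 March 2019).
The standard-time date in Galove Zone, 21 March 2019, does not fall between 3 November 2018 and 17 March 2019, so daylight saving is not in effect and Galove Zone is at UTC+10:00.
21:00 UTC + 10h = 07:00 Galove Zone (rolling into the next day, 21 March 2019).

07:00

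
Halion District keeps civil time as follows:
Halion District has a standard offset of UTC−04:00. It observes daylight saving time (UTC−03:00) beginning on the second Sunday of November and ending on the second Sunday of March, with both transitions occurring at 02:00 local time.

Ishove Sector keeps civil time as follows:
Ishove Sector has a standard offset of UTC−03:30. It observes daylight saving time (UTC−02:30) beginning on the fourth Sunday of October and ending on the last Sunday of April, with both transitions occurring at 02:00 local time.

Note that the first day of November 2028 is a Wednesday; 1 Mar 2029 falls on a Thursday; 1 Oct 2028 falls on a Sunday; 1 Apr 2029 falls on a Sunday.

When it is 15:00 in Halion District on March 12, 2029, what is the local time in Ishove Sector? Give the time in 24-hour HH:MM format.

16:30

1 November 2028 is a Wednesday, so the first Sunday is November 5 and the second is November 12.
1 March 2029 is a Thursday, so the first Sunday is March 4 and the second is March 11.
March 12, 2029 is outside the daylight-saving period (12 November 2028 – 11 March 2029), so Halion District is on standard time, UTC−04:00.
15:00 Halion District + 4h = 19:00 UTC.
1 October 2028 is a Sunday, so the first Sunday is October 1 and the fourth is October 22.
1 April 2029 is a Sunday, so Sundays fall on 1, 8, 15, 22, 29; the last is April 29.
At the standard offset (UTC−03:30), 19:00 UTC − 3h30m = 15:30 Ishove Sector standard time.
The standard-time date in Ishove Sector, March 12, 2029, falls between 22 October 2028 and 29 April 2029, so daylight saving is in effect and Ishove Sector is at UTC−02:30.
19:00 UTC − 2h30m = 16:30 Ishove Sector.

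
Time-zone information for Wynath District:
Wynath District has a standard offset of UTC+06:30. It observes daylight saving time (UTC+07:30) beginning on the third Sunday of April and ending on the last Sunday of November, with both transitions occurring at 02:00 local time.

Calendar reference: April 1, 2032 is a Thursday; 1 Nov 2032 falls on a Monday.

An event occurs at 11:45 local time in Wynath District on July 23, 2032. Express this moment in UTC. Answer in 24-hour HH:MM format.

04:15

1 April 2032 is a Thursday, so the first Sunday is April 4 and the third is April 18.
1 November 2032 is a Monday, so Sundays fall on 7, 14, 21, 28; the last is November 28.
July 23, 2032 falls between 18 April and 28 November, so daylight saving is in effect and Wynath District is at UTC+07:30.
11:45 local − 7h30m = 04:15 UTC.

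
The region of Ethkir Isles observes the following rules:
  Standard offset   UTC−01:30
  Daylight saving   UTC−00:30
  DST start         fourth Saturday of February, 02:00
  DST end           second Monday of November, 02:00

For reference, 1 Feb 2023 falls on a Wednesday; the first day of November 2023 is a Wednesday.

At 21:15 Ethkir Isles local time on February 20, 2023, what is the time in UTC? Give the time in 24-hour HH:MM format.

1 February 2023 is a Wednesday, so the first Saturday is February 4 and the fourth is February 25.
1 November 2023 is a Wednesday, so the first Monday is November 6 and the second is November 13.
February 20, 2023 is outside the daylight-saving period (25 February – 13 November), so Ethkir Isles is on standard time, UTC−01:30.
21:15 local + 1h30m = 22:45 UTC.

22:45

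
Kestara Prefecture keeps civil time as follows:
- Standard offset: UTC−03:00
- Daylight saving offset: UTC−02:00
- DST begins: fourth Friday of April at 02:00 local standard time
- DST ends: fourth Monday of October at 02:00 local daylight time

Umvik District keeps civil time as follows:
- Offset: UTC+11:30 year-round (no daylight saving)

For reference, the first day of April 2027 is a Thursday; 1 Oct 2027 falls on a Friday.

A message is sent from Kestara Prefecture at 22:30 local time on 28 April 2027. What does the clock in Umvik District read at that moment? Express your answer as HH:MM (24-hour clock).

12:00

1 April 2027 is a Thursday, so the first Friday is April 2 and the fourth is April 23.
1 October 2027 is a Friday, so the first Monday is October 4 and the fourth is October 25.
28 April 2027 lies within the daylight-saving period (23 April – 25 October), so Kestara Prefecture is on daylight time, UTC−02:00.
22:30 Kestara Prefecture + 2h = 00:30 UTC (rolling into the next day, 29 April 2027).
Umvik District has no daylight saving, so its offset is UTC+11:30 year-round.
00:30 UTC + 11h30m = 12:00 Umvik District.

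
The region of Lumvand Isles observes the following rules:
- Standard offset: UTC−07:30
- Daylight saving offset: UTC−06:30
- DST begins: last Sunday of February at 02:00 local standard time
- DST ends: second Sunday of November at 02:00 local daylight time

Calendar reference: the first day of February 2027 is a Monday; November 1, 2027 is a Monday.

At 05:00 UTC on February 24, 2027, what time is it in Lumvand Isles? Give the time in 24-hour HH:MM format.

1 February 2027 is a Monday, so Sundays fall on 7, 14, 21, 28; the last is February 28.
1 November 2027 is a Monday, so the first Sunday is November 7 and the second is November 14.
At the standard offset (UTC−07:30), 05:00 UTC − 7h30m = 21:30 Lumvand Isles standard time (rolling into the previous day, 23 February 2027).
The standard-time date in Lumvand Isles, February 23, 2027, does not fall between 28 February and 14 November, so daylight saving is not in effect and Lumvand Isles is at UTC−07:30.
05:00 UTC − 7h30m = 21:30 local (rolling into the previous day, 23 February 2027).

21:30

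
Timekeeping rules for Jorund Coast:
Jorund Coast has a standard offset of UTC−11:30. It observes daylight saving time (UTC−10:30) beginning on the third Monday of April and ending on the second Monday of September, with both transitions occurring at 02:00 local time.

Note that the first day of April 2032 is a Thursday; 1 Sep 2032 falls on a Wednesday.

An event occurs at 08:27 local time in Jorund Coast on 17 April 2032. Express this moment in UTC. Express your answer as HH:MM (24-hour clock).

19:57

1 April 2032 is a Thursday, so the first Monday is April 5 and the third is April 19.
1 September 2032 is a Wednesday, so the first Monday is September 6 and the second is September 13.
17 April 2032 is outside the daylight-saving period (19 April – 13 September), so Jorund Coast is on standard time, UTC−11:30.
08:27 local + 11h30m = 19:57 UTC.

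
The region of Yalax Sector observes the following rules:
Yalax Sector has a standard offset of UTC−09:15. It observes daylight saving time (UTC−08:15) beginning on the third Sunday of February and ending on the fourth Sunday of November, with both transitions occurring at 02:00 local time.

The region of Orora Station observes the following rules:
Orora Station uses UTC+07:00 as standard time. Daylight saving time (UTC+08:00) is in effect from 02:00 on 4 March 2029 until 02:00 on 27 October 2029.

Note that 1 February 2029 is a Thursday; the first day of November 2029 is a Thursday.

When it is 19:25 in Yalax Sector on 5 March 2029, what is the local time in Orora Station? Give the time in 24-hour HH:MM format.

1 February 2029 is a Thursday, so the first Sunday is February 4 and the third is February 18.
1 November 2029 is a Thursday, so the first Sunday is November 4 and the fourth is November 25.
5 March 2029 lies within the daylight-saving period (18 February – 25 November), so Yalax Sector is on daylight time, UTC−08:15.
19:25 Yalax Sector + 8h15m = 03:40 UTC (rolling into the next day, 6 March 2029).
At the standard offset (UTC+07:00), 03:40 UTC + 7h = 10:40 Orora Station standard time.
The standard-time date in Orora Station, 6 March 2029, lies within the daylight-saving period (4 March – 27 October), so Orora Station is on daylight time, UTC+08:00.
03:40 UTC + 8h = 11:40 Orora Station.

11:40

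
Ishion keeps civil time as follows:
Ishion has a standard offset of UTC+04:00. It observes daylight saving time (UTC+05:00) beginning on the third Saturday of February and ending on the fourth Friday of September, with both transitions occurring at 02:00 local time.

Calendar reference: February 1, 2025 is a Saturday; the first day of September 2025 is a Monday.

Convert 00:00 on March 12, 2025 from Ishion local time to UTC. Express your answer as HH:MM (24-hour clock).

1 February 2025 is a Saturday, so the first Saturday is February 1 and the third is February 15.
1 September 2025 is a Monday, so the first Friday is September 5 and the fourth is September 26.
March 12, 2025 lies within the daylight-saving period (15 February – 26 September), so Ishion is on daylight time, UTC+05:00.
00:00 local − 5h = 19:00 UTC (rolling into the previous day, 11 March 2025).

19:00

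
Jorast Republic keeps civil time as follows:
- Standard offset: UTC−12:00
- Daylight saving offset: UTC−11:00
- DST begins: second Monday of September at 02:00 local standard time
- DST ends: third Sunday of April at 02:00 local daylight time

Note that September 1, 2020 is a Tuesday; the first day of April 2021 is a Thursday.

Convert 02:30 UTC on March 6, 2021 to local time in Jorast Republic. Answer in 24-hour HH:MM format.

1 September 2020 is a Tuesday, so the first Monday is September 7 and the second is September 14.
1 April 2021 is a Thursday, so the first Sunday is April 4 and the third is April 18.
At the standard offset (UTC−12:00), 02:30 UTC − 12h = 14:30 Jorast Republic standard time (rolling into the previous day, 5 March 2021).
The standard-time date in Jorast Republic, March 5, 2021, falls between 14 September 2020 and 18 April 2021, so daylight saving is in effect and Jorast Republic is at UTC−11:00.
02:30 UTC − 11h = 15:30 local (rolling into the previous day, 5 March 2021).

15:30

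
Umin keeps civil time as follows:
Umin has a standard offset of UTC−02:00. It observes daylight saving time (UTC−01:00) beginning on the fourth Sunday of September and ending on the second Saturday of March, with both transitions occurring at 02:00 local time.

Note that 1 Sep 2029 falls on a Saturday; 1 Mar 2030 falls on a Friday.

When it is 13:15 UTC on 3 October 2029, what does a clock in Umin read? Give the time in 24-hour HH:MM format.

1 September 2029 is a Saturday, so the first Sunday is September 2 and the fourth is September 23.
1 March 2030 is a Friday, so the first Saturday is March 2 and the second is March 9.
At the standard offset (UTC−02:00), 13:15 UTC − 2h = 11:15 Umin standard time.
Daylight saving runs 23 September 2029 – 9 March 2030; the standard-time date in Umin, 3 October 2029, is inside that window, so Umin is at UTC−01:00.
13:15 UTC − 1h = 12:15 local.

12:15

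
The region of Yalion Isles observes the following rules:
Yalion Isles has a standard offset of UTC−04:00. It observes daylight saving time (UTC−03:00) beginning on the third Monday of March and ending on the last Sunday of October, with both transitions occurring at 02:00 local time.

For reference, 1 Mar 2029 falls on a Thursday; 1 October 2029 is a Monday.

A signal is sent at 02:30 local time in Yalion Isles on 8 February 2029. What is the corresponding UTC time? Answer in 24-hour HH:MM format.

06:30

1 March 2029 is a Thursday, so the first Monday is March 5 and the third is March 19.
1 October 2029 is a Monday, so Sundays fall on 7, 14, 21, 28; the last is October 28.
8 February 2029 is outside the daylight-saving period (19 March – 28 October), so Yalion Isles is on standard time, UTC−04:00.
02:30 local + 4h = 06:30 UTC.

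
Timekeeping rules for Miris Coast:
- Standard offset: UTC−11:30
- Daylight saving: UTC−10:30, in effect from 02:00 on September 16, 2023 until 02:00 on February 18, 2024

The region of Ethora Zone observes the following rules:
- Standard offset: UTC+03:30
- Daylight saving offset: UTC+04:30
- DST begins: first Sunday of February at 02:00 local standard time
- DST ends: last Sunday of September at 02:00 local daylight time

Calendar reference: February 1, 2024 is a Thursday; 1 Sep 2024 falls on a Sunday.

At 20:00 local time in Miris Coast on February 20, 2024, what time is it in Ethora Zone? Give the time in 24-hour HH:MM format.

12:00

Daylight saving runs 16 September 2023 – 18 February 2024; February 20, 2024 is outside that window, so Miris Coast is on standard time at UTC−11:30.
20:00 Miris Coast + 11h30m = 07:30 UTC (rolling into the next day, 21 February 2024).
1 February 2024 is a Thursday, so the first Sunday is February 4.
1 September 2024 is a Sunday, so Sundays fall on 1, 8, 15, 22, 29; the last is September 29.
At the standard offset (UTC+03:30), 07:30 UTC + 3h30m = 11:00 Ethora Zone standard time.
The standard-time date in Ethora Zone, February 21, 2024, falls between 4 February and 29 September, so daylight saving is in effect and Ethora Zone is at UTC+04:30.
07:30 UTC + 4h30m = 12:00 Ethora Zone.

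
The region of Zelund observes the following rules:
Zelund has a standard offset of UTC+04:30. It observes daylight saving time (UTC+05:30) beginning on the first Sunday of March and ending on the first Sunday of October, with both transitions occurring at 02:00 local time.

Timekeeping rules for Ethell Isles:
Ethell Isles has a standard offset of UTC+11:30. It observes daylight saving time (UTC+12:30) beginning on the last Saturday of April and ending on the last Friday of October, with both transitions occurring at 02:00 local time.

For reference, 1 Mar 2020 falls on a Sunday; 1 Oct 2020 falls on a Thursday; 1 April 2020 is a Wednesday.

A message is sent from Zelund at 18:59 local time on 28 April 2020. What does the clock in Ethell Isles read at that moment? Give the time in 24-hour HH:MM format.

01:59

1 March 2020 is a Sunday, so the first Sunday is March 1.
1 October 2020 is a Thursday, so the first Sunday is October 4.
Daylight saving runs 1 March – 4 October; 28 April 2020 is inside that window, so Zelund is at UTC+05:30.
18:59 Zelund − 5h30m = 13:29 UTC.
1 April 2020 is a Wednesday, so Saturdays fall on 4, 11, 18, 25; the last is April 25.
1 October 2020 is a Thursday, so Fridays fall on 2, 9, 16, 23, 30; the last is October 30.
At the standard offset (UTC+11:30), 13:29 UTC + 11h30m = 00:59 Ethell Isles standard time (rolling into the next day, 29 April 2020).
The standard-time date in Ethell Isles, 29 April 2020, falls between 25 April and 30 October, so daylight saving is in effect and Ethell Isles is at UTC+12:30.
13:29 UTC + 12h30m = 01:59 Ethell Isles (rolling into the next day, 29 April 2020).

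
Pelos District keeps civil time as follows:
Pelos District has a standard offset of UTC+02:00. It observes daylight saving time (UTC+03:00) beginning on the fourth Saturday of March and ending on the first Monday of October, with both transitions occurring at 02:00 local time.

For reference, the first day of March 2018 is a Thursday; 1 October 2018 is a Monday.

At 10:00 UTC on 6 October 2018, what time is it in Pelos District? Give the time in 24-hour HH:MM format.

1 March 2018 is a Thursday, so the first Saturday is March 3 and the fourth is March 24.
1 October 2018 is a Monday, so the first Monday is October 1.
At the standard offset (UTC+02:00), 10:00 UTC + 2h = 12:00 Pelos District standard time.
The standard-time date in Pelos District, 6 October 2018, does not fall between 24 March and 1 October, so daylight saving is not in effect and Pelos District is at UTC+02:00.
10:00 UTC + 2h = 12:00 local.

12:00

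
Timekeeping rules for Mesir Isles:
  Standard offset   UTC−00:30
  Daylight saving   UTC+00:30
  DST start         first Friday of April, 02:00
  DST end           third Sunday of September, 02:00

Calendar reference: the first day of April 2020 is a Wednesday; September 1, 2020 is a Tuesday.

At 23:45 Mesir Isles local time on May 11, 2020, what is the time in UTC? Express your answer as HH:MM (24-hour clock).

1 April 2020 is a Wednesday, so the first Friday is April 3.
1 September 2020 is a Tuesday, so the first Sunday is September 6 and the third is September 20.
May 11, 2020 lies within the daylight-saving period (3 April – 20 September), so Mesir Isles is on daylight time, UTC+00:30.
23:45 local − 0h30m = 23:15 UTC.

23:15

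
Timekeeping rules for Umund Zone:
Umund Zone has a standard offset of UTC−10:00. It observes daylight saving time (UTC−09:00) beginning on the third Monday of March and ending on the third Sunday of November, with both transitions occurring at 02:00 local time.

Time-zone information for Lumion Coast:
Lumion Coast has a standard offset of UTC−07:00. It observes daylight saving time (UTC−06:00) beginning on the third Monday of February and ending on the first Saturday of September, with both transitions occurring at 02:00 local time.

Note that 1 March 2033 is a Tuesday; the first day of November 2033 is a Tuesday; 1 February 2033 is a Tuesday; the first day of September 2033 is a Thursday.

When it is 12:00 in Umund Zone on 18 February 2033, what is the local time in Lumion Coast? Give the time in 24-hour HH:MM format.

15:00

1 March 2033 is a Tuesday, so the first Monday is March 7 and the third is March 21.
1 November 2033 is a Tuesday, so the first Sunday is November 6 and the third is November 20.
18 February 2033 does not fall between 21 March and 20 November, so daylight saving is not in effect and Umund Zone is at UTC−10:00.
12:00 Umund Zone + 10h = 22:00 UTC.
1 February 2033 is a Tuesday, so the first Monday is February 7 and the third is February 21.
1 September 2033 is a Thursday, so the first Saturday is September 3.
At the standard offset (UTC−07:00), 22:00 UTC − 7h = 15:00 Lumion Coast standard time.
The standard-time date in Lumion Coast, 18 February 2033, is outside the daylight-saving period (21 February – 3 September), so Lumion Coast is on standard time, UTC−07:00.
22:00 UTC − 7h = 15:00 Lumion Coast.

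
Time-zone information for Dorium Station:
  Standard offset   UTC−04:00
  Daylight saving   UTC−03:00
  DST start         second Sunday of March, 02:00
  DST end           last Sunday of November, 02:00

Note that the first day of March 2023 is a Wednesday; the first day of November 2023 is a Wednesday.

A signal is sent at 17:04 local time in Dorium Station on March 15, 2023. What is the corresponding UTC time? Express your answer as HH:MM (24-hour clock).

20:04

1 March 2023 is a Wednesday, so the first Sunday is March 5 and the second is March 12.
1 November 2023 is a Wednesday, so Sundays fall on 5, 12, 19, 26; the last is November 26.
March 15, 2023 falls between 12 March and 26 November, so daylight saving is in effect and Dorium Station is at UTC−03:00.
17:04 local + 3h = 20:04 UTC.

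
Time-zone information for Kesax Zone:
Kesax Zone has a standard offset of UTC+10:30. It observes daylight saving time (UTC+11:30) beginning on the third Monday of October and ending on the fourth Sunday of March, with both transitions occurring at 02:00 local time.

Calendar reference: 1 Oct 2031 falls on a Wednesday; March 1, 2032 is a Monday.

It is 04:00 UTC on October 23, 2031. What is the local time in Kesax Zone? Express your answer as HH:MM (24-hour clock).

1 October 2031 is a Wednesday, so the first Monday is October 6 and the third is October 20.
1 March 2032 is a Monday, so the first Sunday is March 7 and the fourth is March 28.
At the standard offset (UTC+10:30), 04:00 UTC + 10h30m = 14:30 Kesax Zone standard time.
The standard-time date in Kesax Zone, October 23, 2031, lies within the daylight-saving period (20 October 2031 – 28 March 2032), so Kesax Zone is on daylight time, UTC+11:30.
04:00 UTC + 11h30m = 15:30 local.

15:30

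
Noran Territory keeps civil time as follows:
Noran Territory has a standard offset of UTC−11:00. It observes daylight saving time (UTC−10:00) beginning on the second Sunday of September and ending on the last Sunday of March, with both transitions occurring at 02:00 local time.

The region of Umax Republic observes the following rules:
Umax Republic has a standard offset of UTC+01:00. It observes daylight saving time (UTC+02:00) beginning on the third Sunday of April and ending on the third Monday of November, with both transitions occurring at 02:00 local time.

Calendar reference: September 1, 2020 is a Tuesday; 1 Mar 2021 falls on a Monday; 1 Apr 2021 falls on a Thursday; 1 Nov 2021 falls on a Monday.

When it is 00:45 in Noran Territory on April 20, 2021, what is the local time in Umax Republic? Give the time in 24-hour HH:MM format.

13:45

1 September 2020 is a Tuesday, so the first Sunday is September 6 and the second is September 13.
1 March 2021 is a Monday, so Sundays fall on 7, 14, 21, 28; the last is March 28.
April 20, 2021 is outside the daylight-saving period (13 September 2020 – 28 March 2021), so Noran Territory is on standard time, UTC−11:00.
00:45 Noran Territory + 11h = 11:45 UTC.
1 April 2021 is a Thursday, so the first Sunday is April 4 and the third is April 18.
1 November 2021 is a Monday, so the first Monday is November 1 and the third is November 15.
At the standard offset (UTC+01:00), 11:45 UTC + 1h = 12:45 Umax Republic standard time.
The standard-time date in Umax Republic, April 20, 2021, lies within the daylight-saving period (18 April – 15 November), so Umax Republic is on daylight time, UTC+02:00.
11:45 UTC + 2h = 13:45 Umax Republic.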